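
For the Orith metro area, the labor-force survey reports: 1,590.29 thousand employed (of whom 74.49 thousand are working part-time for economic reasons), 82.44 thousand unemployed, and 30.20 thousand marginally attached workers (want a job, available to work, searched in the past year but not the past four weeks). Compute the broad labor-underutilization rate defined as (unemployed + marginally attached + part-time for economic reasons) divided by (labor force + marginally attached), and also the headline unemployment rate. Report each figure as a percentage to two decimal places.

Broad underutilization rate ≈ 10.99%; headline unemployment rate ≈ 4.93%.

Labor force = 1,590.29 + 82.44 = 1,672.73 thousand.
Numerator = 82.44 + 30.20 + 74.49 = 187.13 thousand.
Denominator = 1,672.73 + 30.20 = 1,702.93 thousand.
Broad rate = 187.13 / 1,702.93 = 10.99%.
Headline unemployment rate = 82.44 / 1,672.73 = 4.93%.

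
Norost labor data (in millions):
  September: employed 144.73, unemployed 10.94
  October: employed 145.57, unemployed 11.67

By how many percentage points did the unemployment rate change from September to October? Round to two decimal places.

The unemployment rate changed by +0.39 percentage points.

September: labor force = 144.73 + 10.94 = 155.67; u = 10.94/155.67 = 7.03%.
October: labor force = 145.57 + 11.67 = 157.24; u = 11.67/157.24 = 7.42%.
Change = 7.42% − 7.03% = +0.39 pp.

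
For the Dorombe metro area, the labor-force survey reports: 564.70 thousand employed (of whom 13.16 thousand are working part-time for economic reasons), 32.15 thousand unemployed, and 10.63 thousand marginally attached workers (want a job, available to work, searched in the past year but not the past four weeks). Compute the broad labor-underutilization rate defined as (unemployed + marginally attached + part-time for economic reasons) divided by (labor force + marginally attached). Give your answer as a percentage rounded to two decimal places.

Broad underutilization rate ≈ 9.21%.

Labor force = 564.70 + 32.15 = 596.85 thousand.
Numerator = 32.15 + 10.63 + 13.16 = 55.94 thousand.
Denominator = 596.85 + 10.63 = 607.48 thousand.
Broad rate = 55.94 / 607.48 = 9.21%.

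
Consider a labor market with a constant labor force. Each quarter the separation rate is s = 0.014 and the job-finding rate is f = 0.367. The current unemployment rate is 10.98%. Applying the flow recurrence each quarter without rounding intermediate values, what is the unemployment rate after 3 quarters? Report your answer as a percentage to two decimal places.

Unemployment rate after three quarters ≈ 5.41%.

With a fixed labor force, u_{t+1} = u_t + s·(1−u_t) − f·u_t = u_t·(1−s−f) + s.
Here 1−s−f = 0.619 and s = 0.014.
u_1 = 0.109800 × 0.619 + 0.014 = 0.081966.
u_2 = 0.081966 × 0.619 + 0.014 = 0.064737.
u_3 = 0.064737 × 0.619 + 0.014 = 0.054072.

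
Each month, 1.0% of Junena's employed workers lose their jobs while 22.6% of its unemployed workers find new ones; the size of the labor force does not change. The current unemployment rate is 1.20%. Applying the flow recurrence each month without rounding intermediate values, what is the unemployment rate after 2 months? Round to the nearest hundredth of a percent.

With a fixed labor force, u_{t+1} = u_t + s·(1−u_t) − f·u_t = u_t·(1−s−f) + s.
Here 1−s−f = 0.764 and s = 0.010.
u_1 = 0.012000 × 0.764 + 0.010 = 0.019168.
u_2 = 0.019168 × 0.764 + 0.010 = 0.024644.

Unemployment rate after two months ≈ 2.46%.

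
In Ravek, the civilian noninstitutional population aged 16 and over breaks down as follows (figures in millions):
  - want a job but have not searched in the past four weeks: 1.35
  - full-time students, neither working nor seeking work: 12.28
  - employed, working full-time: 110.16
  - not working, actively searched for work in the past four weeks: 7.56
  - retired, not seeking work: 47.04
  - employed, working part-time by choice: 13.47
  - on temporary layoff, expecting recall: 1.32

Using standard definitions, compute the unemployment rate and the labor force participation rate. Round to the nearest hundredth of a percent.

Employed = 110.16 + 13.47 = 123.63 million.
Unemployed = 7.56 + 1.32 = 8.88 million (jobless and actively searching, or on temporary layoff).
Labor force = 123.63 + 8.88 = 132.51 million.
Not in labor force = 1.35 + 12.28 + 47.04 = 60.67 million (those not working and not actively searching are outside the labor force — including those who want a job but have given up searching).
Civilian working-age population = 132.51 + 60.67 = 193.18 million.
Unemployment rate = 8.88 / 132.51 = 6.70%.
Labor force participation rate = 132.51 / 193.18 = 68.59%.

Unemployment rate ≈ 6.70%; labor force participation rate ≈ 68.59%.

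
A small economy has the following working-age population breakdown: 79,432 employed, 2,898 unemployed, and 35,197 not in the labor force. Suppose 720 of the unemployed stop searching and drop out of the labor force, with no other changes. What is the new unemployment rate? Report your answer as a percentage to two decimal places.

New unemployment rate ≈ 2.67%.

Initially, labor force = 79,432 + 2,898 = 82,330, so u = 2,898/82,330 = 3.52%.
After the change, unemployed and labor force both fall by 720 → E = 79,432, U = 2,178, labor force = 81,610.
New unemployment rate = 2,178 / 81,610 = 2.67%.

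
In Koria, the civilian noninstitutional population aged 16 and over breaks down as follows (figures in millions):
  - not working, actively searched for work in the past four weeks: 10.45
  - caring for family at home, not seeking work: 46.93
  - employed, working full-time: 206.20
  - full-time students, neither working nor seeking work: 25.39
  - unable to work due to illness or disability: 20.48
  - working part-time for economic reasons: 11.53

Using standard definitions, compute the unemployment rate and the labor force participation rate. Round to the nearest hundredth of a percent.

Unemployment rate ≈ 4.58%; labor force participation rate ≈ 71.09%.

Employed = 206.20 + 11.53 = 217.73 million (anyone who worked, including part-time for economic reasons, counts as employed).
Unemployed = 10.45 million.
Labor force = 217.73 + 10.45 = 228.18 million.
Not in labor force = 46.93 + 25.39 + 20.48 = 92.80 million (those not working and not actively searching are outside the labor force).
Civilian working-age population = 228.18 + 92.80 = 320.98 million.
Unemployment rate = 10.45 / 228.18 = 4.58%.
Labor force participation rate = 228.18 / 320.98 = 71.09%.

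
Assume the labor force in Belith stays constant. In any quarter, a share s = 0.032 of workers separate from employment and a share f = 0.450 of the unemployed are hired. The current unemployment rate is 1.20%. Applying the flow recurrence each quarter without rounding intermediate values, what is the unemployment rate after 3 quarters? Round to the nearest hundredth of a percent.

Unemployment rate after three quarters ≈ 5.88%.

With a fixed labor force, u_{t+1} = u_t + s·(1−u_t) − f·u_t = u_t·(1−s−f) + s.
Here 1−s−f = 0.518 and s = 0.032.
u_1 = 0.012000 × 0.518 + 0.032 = 0.038216.
u_2 = 0.038216 × 0.518 + 0.032 = 0.051796.
u_3 = 0.051796 × 0.518 + 0.032 = 0.058830.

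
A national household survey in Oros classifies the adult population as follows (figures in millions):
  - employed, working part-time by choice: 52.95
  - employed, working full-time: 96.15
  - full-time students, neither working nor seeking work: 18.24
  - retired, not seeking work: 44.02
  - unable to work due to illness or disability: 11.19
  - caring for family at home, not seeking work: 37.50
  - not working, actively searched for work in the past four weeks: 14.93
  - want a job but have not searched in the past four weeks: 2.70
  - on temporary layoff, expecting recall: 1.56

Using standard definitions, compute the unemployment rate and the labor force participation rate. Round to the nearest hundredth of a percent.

Unemployment rate ≈ 9.96%; labor force participation rate ≈ 59.30%.

Employed = 52.95 + 96.15 = 149.10 million.
Unemployed = 14.93 + 1.56 = 16.49 million (jobless and actively searching, or on temporary layoff).
Labor force = 149.10 + 16.49 = 165.59 million.
Not in labor force = 18.24 + 44.02 + 11.19 + 37.50 + 2.70 = 113.65 million (those not working and not actively searching are outside the labor force — including those who want a job but have given up searching).
Civilian working-age population = 165.59 + 113.65 = 279.24 million.
Unemployment rate = 16.49 / 165.59 = 9.96%.
Labor force participation rate = 165.59 / 279.24 = 59.30%.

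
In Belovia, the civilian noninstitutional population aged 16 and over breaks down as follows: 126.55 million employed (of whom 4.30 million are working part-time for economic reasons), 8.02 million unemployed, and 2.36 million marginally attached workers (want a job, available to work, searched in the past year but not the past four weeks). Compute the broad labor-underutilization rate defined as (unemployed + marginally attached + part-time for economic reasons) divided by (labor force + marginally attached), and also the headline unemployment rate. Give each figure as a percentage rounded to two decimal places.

Broad underutilization rate ≈ 10.72%; headline unemployment rate ≈ 5.96%.

Labor force = 126.55 + 8.02 = 134.57 million.
Numerator = 8.02 + 2.36 + 4.30 = 14.68 million.
Denominator = 134.57 + 2.36 = 136.93 million.
Broad rate = 14.68 / 136.93 = 10.72%.
Headline unemployment rate = 8.02 / 134.57 = 5.96%.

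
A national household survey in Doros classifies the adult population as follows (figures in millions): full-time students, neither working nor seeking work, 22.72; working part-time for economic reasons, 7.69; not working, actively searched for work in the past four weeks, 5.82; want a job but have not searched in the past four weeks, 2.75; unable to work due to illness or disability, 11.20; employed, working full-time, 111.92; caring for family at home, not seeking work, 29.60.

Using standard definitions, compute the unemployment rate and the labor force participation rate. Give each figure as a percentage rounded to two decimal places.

Unemployment rate ≈ 4.64%; labor force participation rate ≈ 65.43%.

Employed = 7.69 + 111.92 = 119.61 million (anyone who worked, including part-time for economic reasons, counts as employed).
Unemployed = 5.82 million.
Labor force = 119.61 + 5.82 = 125.43 million.
Not in labor force = 22.72 + 2.75 + 11.20 + 29.60 = 66.27 million (those not working and not actively searching are outside the labor force — including those who want a job but have given up searching).
Civilian working-age population = 125.43 + 66.27 = 191.70 million.
Unemployment rate = 5.82 / 125.43 = 4.64%.
Labor force participation rate = 125.43 / 191.70 = 65.43%.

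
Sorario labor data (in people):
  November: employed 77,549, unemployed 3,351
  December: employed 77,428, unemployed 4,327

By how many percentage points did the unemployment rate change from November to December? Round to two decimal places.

November: labor force = 77,549 + 3,351 = 80,900; u = 3,351/80,900 = 4.14%.
December: labor force = 77,428 + 4,327 = 81,755; u = 4,327/81,755 = 5.29%.
Change = 5.29% − 4.14% = +1.15 pp.

The unemployment rate changed by +1.15 percentage points.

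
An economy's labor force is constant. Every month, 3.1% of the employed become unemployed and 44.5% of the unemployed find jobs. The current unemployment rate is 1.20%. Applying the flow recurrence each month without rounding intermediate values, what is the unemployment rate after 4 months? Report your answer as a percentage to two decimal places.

Unemployment rate after four months ≈ 6.11%.

With a fixed labor force, u_{t+1} = u_t + s·(1−u_t) − f·u_t = u_t·(1−s−f) + s.
Here 1−s−f = 0.524 and s = 0.031.
u_1 = 0.012000 × 0.524 + 0.031 = 0.037288.
u_2 = 0.037288 × 0.524 + 0.031 = 0.050539.
u_3 = 0.050539 × 0.524 + 0.031 = 0.057482.
u_4 = 0.057482 × 0.524 + 0.031 = 0.061121.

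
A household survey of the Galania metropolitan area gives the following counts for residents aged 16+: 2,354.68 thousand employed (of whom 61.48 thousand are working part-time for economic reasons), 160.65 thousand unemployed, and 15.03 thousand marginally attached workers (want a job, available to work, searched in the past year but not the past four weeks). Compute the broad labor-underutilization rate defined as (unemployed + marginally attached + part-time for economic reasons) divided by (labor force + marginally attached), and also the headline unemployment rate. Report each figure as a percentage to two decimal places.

Labor force = 2,354.68 + 160.65 = 2,515.33 thousand.
Numerator = 160.65 + 15.03 + 61.48 = 237.16 thousand.
Denominator = 2,515.33 + 15.03 = 2,530.36 thousand.
Broad rate = 237.16 / 2,530.36 = 9.37%.
Headline unemployment rate = 160.65 / 2,515.33 = 6.39%.

Broad underutilization rate ≈ 9.37%; headline unemployment rate ≈ 6.39%.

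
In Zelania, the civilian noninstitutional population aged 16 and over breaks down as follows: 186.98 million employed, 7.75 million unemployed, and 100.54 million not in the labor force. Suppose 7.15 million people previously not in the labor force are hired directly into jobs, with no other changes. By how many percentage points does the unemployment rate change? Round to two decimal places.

The unemployment rate changes by −0.14 percentage points.

Initially, labor force = 186.98 + 7.75 = 194.73 million, so u = 7.75/194.73 = 3.98%.
After the change, employed and labor force both rise by 7.15; unemployed unchanged → E = 194.13, U = 7.75, labor force = 201.88 million.
New unemployment rate = 7.75 / 201.88 = 3.84%.
Change = 3.84% − 3.98% = −0.14 percentage points.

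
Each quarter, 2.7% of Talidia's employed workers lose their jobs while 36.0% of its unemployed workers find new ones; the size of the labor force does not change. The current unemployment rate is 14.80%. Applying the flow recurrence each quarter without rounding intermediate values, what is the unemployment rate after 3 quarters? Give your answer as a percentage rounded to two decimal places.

Unemployment rate after three quarters ≈ 8.78%.

With a fixed labor force, u_{t+1} = u_t + s·(1−u_t) − f·u_t = u_t·(1−s−f) + s.
Here 1−s−f = 0.613 and s = 0.027.
u_1 = 0.148000 × 0.613 + 0.027 = 0.117724.
u_2 = 0.117724 × 0.613 + 0.027 = 0.099165.
u_3 = 0.099165 × 0.613 + 0.027 = 0.087788.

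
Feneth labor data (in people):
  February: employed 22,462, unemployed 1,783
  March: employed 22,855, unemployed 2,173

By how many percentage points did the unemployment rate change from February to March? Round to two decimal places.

February: labor force = 22,462 + 1,783 = 24,245; u = 1,783/24,245 = 7.35%.
March: labor force = 22,855 + 2,173 = 25,028; u = 2,173/25,028 = 8.68%.
Change = 8.68% − 7.35% = +1.33 pp.

The unemployment rate changed by +1.33 percentage points.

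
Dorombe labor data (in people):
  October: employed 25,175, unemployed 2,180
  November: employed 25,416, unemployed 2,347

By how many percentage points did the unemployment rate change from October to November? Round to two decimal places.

October: labor force = 25,175 + 2,180 = 27,355; u = 2,180/27,355 = 7.97%.
November: labor force = 25,416 + 2,347 = 27,763; u = 2,347/27,763 = 8.45%.
Change = 8.45% − 7.97% = +0.48 pp.

The unemployment rate changed by +0.48 percentage points.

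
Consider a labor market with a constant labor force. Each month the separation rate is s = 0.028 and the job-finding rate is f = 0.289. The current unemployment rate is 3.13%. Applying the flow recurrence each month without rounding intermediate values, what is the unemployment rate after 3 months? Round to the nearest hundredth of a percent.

With a fixed labor force, u_{t+1} = u_t + s·(1−u_t) − f·u_t = u_t·(1−s−f) + s.
Here 1−s−f = 0.683 and s = 0.028.
u_1 = 0.031300 × 0.683 + 0.028 = 0.049378.
u_2 = 0.049378 × 0.683 + 0.028 = 0.061725.
u_3 = 0.061725 × 0.683 + 0.028 = 0.070158.

Unemployment rate after three months ≈ 7.02%.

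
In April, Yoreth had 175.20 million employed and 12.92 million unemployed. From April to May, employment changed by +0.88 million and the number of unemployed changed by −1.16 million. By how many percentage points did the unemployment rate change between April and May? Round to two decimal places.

April: labor force = 175.20 + 12.92 = 188.12; u = 12.92/188.12 = 6.87%.
May: labor force = 176.08 + 11.76 = 187.84; u = 11.76/187.84 = 6.26%.
Change = 6.26% − 6.87% = −0.61 pp.

The unemployment rate changed by −0.61 percentage points.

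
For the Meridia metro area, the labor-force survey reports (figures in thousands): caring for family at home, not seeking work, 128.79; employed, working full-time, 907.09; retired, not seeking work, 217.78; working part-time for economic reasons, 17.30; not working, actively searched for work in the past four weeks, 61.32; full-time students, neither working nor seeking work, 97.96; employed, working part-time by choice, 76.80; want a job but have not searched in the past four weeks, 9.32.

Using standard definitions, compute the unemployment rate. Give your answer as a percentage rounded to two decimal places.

Unemployment rate ≈ 5.77%.

Employed = 907.09 + 17.30 + 76.80 = 1,001.19 thousand (anyone who worked, including part-time for economic reasons, counts as employed).
Unemployed = 61.32 thousand.
Labor force = 1,001.19 + 61.32 = 1,062.51 thousand.
Unemployment rate = 61.32 / 1,062.51 = 5.77%.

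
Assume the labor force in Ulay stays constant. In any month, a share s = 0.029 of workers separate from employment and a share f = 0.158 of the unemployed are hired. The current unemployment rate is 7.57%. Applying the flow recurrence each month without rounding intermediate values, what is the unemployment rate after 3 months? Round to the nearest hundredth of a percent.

With a fixed labor force, u_{t+1} = u_t + s·(1−u_t) − f·u_t = u_t·(1−s−f) + s.
Here 1−s−f = 0.813 and s = 0.029.
u_1 = 0.075700 × 0.813 + 0.029 = 0.090544.
u_2 = 0.090544 × 0.813 + 0.029 = 0.102612.
u_3 = 0.102612 × 0.813 + 0.029 = 0.112424.

Unemployment rate after three months ≈ 11.24%.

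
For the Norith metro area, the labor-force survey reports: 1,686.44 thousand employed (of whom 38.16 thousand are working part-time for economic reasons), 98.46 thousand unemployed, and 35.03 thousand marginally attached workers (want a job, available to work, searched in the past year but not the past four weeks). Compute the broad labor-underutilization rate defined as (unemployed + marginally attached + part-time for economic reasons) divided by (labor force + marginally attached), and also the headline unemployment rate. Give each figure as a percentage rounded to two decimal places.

Labor force = 1,686.44 + 98.46 = 1,784.90 thousand.
Numerator = 98.46 + 35.03 + 38.16 = 171.65 thousand.
Denominator = 1,784.90 + 35.03 = 1,819.93 thousand.
Broad rate = 171.65 / 1,819.93 = 9.43%.
Headline unemployment rate = 98.46 / 1,784.90 = 5.52%.

Broad underutilization rate ≈ 9.43%; headline unemployment rate ≈ 5.52%.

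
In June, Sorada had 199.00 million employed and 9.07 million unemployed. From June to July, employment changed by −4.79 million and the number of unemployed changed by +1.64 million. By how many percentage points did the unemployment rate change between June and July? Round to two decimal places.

June: labor force = 199.00 + 9.07 = 208.07; u = 9.07/208.07 = 4.36%.
July: labor force = 194.21 + 10.71 = 204.92; u = 10.71/204.92 = 5.23%.
Change = 5.23% − 4.36% = +0.87 pp.

The unemployment rate changed by +0.87 percentage points.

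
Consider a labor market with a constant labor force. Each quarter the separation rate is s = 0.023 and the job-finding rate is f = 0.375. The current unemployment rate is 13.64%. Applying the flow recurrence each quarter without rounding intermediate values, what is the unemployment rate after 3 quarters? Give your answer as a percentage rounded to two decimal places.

With a fixed labor force, u_{t+1} = u_t + s·(1−u_t) − f·u_t = u_t·(1−s−f) + s.
Here 1−s−f = 0.602 and s = 0.023.
u_1 = 0.136400 × 0.602 + 0.023 = 0.105113.
u_2 = 0.105113 × 0.602 + 0.023 = 0.086278.
u_3 = 0.086278 × 0.602 + 0.023 = 0.074939.

Unemployment rate after three quarters ≈ 7.49%.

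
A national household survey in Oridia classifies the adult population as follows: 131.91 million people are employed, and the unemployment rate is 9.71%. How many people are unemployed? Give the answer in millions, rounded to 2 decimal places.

Let U be the number unemployed. The labor force is E + U, and U/(E+U) = 0.0971.
So U = 0.0971 × 131.91 / (1 − 0.0971) = 12.8085 / 0.9029 ≈ 14.19 million.

About 14.19 million are unemployed.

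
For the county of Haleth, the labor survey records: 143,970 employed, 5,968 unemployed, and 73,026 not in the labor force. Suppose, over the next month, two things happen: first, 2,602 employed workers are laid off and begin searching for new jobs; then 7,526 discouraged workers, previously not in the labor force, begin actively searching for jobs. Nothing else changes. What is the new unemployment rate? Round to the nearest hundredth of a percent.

New unemployment rate ≈ 10.22%.

Initially, labor force = 143,970 + 5,968 = 149,938, so u = 5,968/149,938 = 3.98%.
After the first change, employed falls and unemployed rises by 2,602; labor force unchanged → E = 141,368, U = 8,570, labor force = 149,938.
After the second change, unemployed and labor force both rise by 7,526 → E = 141,368, U = 16,096, labor force = 157,464.
New unemployment rate = 16,096 / 157,464 = 10.22%.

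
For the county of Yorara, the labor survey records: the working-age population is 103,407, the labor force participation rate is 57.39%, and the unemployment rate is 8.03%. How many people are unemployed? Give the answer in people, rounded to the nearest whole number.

Labor force = 0.5739 × 103,407 = 59,345.
Unemployed = 0.0803 × 59,345 ≈ 4,765.

About 4,765 are unemployed.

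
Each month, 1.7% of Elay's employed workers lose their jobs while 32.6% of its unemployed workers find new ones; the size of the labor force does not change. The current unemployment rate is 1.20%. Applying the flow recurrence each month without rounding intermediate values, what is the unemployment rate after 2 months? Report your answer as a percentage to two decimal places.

Unemployment rate after two months ≈ 3.33%.

With a fixed labor force, u_{t+1} = u_t + s·(1−u_t) − f·u_t = u_t·(1−s−f) + s.
Here 1−s−f = 0.657 and s = 0.017.
u_1 = 0.012000 × 0.657 + 0.017 = 0.024884.
u_2 = 0.024884 × 0.657 + 0.017 = 0.033349.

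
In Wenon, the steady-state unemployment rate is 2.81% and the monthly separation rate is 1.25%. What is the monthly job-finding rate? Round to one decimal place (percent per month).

From u* = s/(s+f): f = s·(1−u)/u.
f = 1.25 × (1 − 0.0281) / 0.0281 = 1.2149 / 0.0281 ≈ 43.2% per month.

Job-finding rate ≈ 43.2% per month.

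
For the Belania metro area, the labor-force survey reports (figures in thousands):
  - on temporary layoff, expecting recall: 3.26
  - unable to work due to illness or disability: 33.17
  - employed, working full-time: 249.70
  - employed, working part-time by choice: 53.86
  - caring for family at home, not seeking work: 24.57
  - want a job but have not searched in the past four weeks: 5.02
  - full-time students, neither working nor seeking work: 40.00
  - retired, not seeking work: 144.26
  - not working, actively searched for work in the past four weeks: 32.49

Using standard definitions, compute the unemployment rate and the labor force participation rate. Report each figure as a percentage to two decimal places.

Employed = 249.70 + 53.86 = 303.56 thousand.
Unemployed = 3.26 + 32.49 = 35.75 thousand (jobless and actively searching, or on temporary layoff).
Labor force = 303.56 + 35.75 = 339.31 thousand.
Not in labor force = 33.17 + 24.57 + 5.02 + 40.00 + 144.26 = 247.02 thousand (those not working and not actively searching are outside the labor force — including those who want a job but have given up searching).
Civilian working-age population = 339.31 + 247.02 = 586.33 thousand.
Unemployment rate = 35.75 / 339.31 = 10.54%.
Labor force participation rate = 339.31 / 586.33 = 57.87%.

Unemployment rate ≈ 10.54%; labor force participation rate ≈ 57.87%.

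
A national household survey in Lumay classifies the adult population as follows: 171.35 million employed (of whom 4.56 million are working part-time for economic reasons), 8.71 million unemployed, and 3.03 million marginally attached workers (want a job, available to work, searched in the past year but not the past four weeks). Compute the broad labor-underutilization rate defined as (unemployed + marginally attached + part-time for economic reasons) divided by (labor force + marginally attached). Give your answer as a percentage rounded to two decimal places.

Broad underutilization rate ≈ 8.90%.

Labor force = 171.35 + 8.71 = 180.06 million.
Numerator = 8.71 + 3.03 + 4.56 = 16.30 million.
Denominator = 180.06 + 3.03 = 183.09 million.
Broad rate = 16.30 / 183.09 = 8.90%.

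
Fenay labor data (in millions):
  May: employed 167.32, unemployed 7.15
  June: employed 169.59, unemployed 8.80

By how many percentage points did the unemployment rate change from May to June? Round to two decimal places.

The unemployment rate changed by +0.83 percentage points.

May: labor force = 167.32 + 7.15 = 174.47; u = 7.15/174.47 = 4.10%.
June: labor force = 169.59 + 8.80 = 178.39; u = 8.80/178.39 = 4.93%.
Change = 4.93% − 4.10% = +0.83 pp.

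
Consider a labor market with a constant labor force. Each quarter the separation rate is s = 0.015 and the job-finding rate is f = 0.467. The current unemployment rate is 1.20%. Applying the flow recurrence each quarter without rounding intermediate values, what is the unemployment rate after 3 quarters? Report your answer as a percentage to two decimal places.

Unemployment rate after three quarters ≈ 2.85%.

With a fixed labor force, u_{t+1} = u_t + s·(1−u_t) − f·u_t = u_t·(1−s−f) + s.
Here 1−s−f = 0.518 and s = 0.015.
u_1 = 0.012000 × 0.518 + 0.015 = 0.021216.
u_2 = 0.021216 × 0.518 + 0.015 = 0.025990.
u_3 = 0.025990 × 0.518 + 0.015 = 0.028463.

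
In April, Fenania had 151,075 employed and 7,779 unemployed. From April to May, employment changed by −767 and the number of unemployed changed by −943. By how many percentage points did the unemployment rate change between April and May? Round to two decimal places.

The unemployment rate changed by −0.55 percentage points.

April: labor force = 151,075 + 7,779 = 158,854; u = 7,779/158,854 = 4.90%.
May: labor force = 150,308 + 6,836 = 157,144; u = 6,836/157,144 = 4.35%.
Change = 4.35% − 4.90% = −0.55 pp.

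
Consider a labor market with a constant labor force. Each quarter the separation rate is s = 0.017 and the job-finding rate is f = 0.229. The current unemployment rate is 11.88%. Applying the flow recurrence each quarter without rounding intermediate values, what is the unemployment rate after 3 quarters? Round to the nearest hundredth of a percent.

Unemployment rate after three quarters ≈ 9.04%.

With a fixed labor force, u_{t+1} = u_t + s·(1−u_t) − f·u_t = u_t·(1−s−f) + s.
Here 1−s−f = 0.754 and s = 0.017.
u_1 = 0.118800 × 0.754 + 0.017 = 0.106575.
u_2 = 0.106575 × 0.754 + 0.017 = 0.097358.
u_3 = 0.097358 × 0.754 + 0.017 = 0.090408.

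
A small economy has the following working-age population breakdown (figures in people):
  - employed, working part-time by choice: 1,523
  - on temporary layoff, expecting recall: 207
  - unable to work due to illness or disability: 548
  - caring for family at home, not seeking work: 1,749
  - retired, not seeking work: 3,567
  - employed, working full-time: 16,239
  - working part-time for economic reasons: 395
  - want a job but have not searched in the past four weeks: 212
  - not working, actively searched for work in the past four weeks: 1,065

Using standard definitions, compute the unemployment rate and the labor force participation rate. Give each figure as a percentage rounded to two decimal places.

Unemployment rate ≈ 6.55%; labor force participation rate ≈ 76.18%.

Employed = 1,523 + 16,239 + 395 = 18,157 (anyone who worked, including part-time for economic reasons, counts as employed).
Unemployed = 207 + 1,065 = 1,272 (jobless and actively searching, or on temporary layoff).
Labor force = 18,157 + 1,272 = 19,429.
Not in labor force = 548 + 1,749 + 3,567 + 212 = 6,076 (those not working and not actively searching are outside the labor force — including those who want a job but have given up searching).
Civilian working-age population = 19,429 + 6,076 = 25,505.
Unemployment rate = 1,272 / 19,429 = 6.55%.
Labor force participation rate = 19,429 / 25,505 = 76.18%.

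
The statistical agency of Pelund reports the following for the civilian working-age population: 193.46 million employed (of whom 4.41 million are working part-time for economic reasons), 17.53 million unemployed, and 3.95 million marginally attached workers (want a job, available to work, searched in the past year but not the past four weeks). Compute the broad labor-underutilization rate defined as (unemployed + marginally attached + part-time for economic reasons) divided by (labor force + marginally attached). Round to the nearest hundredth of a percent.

Broad underutilization rate ≈ 12.05%.

Labor force = 193.46 + 17.53 = 210.99 million.
Numerator = 17.53 + 3.95 + 4.41 = 25.89 million.
Denominator = 210.99 + 3.95 = 214.94 million.
Broad rate = 25.89 / 214.94 = 12.05%.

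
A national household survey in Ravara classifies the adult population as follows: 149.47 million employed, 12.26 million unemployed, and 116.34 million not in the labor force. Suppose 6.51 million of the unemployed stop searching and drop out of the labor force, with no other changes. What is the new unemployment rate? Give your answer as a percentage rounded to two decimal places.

Initially, labor force = 149.47 + 12.26 = 161.73 million, so u = 12.26/161.73 = 7.58%.
After the change, unemployed and labor force both fall by 6.51 → E = 149.47, U = 5.75, labor force = 155.22 million.
New unemployment rate = 5.75 / 155.22 = 3.70%.

New unemployment rate ≈ 3.70%.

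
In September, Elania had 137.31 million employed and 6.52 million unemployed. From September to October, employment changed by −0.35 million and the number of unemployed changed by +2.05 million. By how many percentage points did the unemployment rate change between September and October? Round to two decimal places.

September: labor force = 137.31 + 6.52 = 143.83; u = 6.52/143.83 = 4.53%.
October: labor force = 136.96 + 8.57 = 145.53; u = 8.57/145.53 = 5.89%.
Change = 5.89% − 4.53% = +1.36 pp.

The unemployment rate changed by +1.36 percentage points.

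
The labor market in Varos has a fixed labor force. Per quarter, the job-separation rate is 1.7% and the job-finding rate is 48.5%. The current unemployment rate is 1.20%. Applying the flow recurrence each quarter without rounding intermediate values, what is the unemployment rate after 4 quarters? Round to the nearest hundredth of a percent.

With a fixed labor force, u_{t+1} = u_t + s·(1−u_t) − f·u_t = u_t·(1−s−f) + s.
Here 1−s−f = 0.498 and s = 0.017.
u_1 = 0.012000 × 0.498 + 0.017 = 0.022976.
u_2 = 0.022976 × 0.498 + 0.017 = 0.028442.
u_3 = 0.028442 × 0.498 + 0.017 = 0.031164.
u_4 = 0.031164 × 0.498 + 0.017 = 0.032520.

Unemployment rate after four quarters ≈ 3.25%.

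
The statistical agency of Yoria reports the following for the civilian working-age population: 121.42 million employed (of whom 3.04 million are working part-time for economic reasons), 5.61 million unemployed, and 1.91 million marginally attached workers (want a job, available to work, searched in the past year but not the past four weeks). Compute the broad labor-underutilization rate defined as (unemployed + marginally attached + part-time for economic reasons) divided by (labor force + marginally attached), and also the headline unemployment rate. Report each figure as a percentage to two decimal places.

Labor force = 121.42 + 5.61 = 127.03 million.
Numerator = 5.61 + 1.91 + 3.04 = 10.56 million.
Denominator = 127.03 + 1.91 = 128.94 million.
Broad rate = 10.56 / 128.94 = 8.19%.
Headline unemployment rate = 5.61 / 127.03 = 4.42%.

Broad underutilization rate ≈ 8.19%; headline unemployment rate ≈ 4.42%.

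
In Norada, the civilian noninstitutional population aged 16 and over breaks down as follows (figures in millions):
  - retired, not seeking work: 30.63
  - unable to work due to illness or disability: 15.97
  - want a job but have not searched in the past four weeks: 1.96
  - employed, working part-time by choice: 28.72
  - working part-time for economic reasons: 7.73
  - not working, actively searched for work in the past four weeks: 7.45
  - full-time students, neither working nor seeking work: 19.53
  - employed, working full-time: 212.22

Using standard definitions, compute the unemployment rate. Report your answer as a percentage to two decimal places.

Employed = 28.72 + 7.73 + 212.22 = 248.67 million (anyone who worked, including part-time for economic reasons, counts as employed).
Unemployed = 7.45 million.
Labor force = 248.67 + 7.45 = 256.12 million.
Unemployment rate = 7.45 / 256.12 = 2.91%.

Unemployment rate ≈ 2.91%.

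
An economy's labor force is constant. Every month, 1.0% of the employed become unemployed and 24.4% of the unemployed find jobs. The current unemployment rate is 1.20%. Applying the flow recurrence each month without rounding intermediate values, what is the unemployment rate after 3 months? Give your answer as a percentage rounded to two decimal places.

Unemployment rate after three months ≈ 2.80%.

With a fixed labor force, u_{t+1} = u_t + s·(1−u_t) − f·u_t = u_t·(1−s−f) + s.
Here 1−s−f = 0.746 and s = 0.010.
u_1 = 0.012000 × 0.746 + 0.010 = 0.018952.
u_2 = 0.018952 × 0.746 + 0.010 = 0.024138.
u_3 = 0.024138 × 0.746 + 0.010 = 0.028007.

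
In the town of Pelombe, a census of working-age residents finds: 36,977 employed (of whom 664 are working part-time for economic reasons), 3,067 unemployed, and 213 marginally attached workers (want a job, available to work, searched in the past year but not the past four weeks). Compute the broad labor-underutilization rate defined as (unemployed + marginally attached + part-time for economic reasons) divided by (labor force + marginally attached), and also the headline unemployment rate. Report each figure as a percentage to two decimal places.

Broad underutilization rate ≈ 9.80%; headline unemployment rate ≈ 7.66%.

Labor force = 36,977 + 3,067 = 40,044.
Numerator = 3,067 + 213 + 664 = 3,944.
Denominator = 40,044 + 213 = 40,257.
Broad rate = 3,944 / 40,257 = 9.80%.
Headline unemployment rate = 3,067 / 40,044 = 7.66%.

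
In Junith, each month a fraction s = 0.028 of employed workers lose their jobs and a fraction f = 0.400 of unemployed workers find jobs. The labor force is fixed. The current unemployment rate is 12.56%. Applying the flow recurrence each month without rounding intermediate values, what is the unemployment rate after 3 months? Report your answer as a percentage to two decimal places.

With a fixed labor force, u_{t+1} = u_t + s·(1−u_t) − f·u_t = u_t·(1−s−f) + s.
Here 1−s−f = 0.572 and s = 0.028.
u_1 = 0.125600 × 0.572 + 0.028 = 0.099843.
u_2 = 0.099843 × 0.572 + 0.028 = 0.085110.
u_3 = 0.085110 × 0.572 + 0.028 = 0.076683.

Unemployment rate after three months ≈ 7.67%.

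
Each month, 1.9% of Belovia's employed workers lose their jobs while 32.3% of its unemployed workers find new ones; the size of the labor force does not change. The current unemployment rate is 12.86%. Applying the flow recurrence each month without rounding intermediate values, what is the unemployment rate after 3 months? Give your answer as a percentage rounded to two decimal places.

With a fixed labor force, u_{t+1} = u_t + s·(1−u_t) − f·u_t = u_t·(1−s−f) + s.
Here 1−s−f = 0.658 and s = 0.019.
u_1 = 0.128600 × 0.658 + 0.019 = 0.103619.
u_2 = 0.103619 × 0.658 + 0.019 = 0.087181.
u_3 = 0.087181 × 0.658 + 0.019 = 0.076365.

Unemployment rate after three months ≈ 7.64%.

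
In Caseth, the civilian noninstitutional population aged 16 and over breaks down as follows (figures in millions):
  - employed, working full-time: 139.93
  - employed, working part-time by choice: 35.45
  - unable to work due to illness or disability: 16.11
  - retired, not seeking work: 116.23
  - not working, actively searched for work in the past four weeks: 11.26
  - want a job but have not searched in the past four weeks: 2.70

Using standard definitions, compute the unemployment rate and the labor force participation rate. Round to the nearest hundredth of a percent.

Unemployment rate ≈ 6.03%; labor force participation rate ≈ 58.02%.

Employed = 139.93 + 35.45 = 175.38 million.
Unemployed = 11.26 million.
Labor force = 175.38 + 11.26 = 186.64 million.
Not in labor force = 16.11 + 116.23 + 2.70 = 135.04 million (those not working and not actively searching are outside the labor force — including those who want a job but have given up searching).
Civilian working-age population = 186.64 + 135.04 = 321.68 million.
Unemployment rate = 11.26 / 186.64 = 6.03%.
Labor force participation rate = 186.64 / 321.68 = 58.02%.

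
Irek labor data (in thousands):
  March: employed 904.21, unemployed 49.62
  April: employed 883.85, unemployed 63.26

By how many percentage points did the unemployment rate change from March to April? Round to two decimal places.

March: labor force = 904.21 + 49.62 = 953.83; u = 49.62/953.83 = 5.20%.
April: labor force = 883.85 + 63.26 = 947.11; u = 63.26/947.11 = 6.68%.
Change = 6.68% − 5.20% = +1.48 pp.

The unemployment rate changed by +1.48 percentage points.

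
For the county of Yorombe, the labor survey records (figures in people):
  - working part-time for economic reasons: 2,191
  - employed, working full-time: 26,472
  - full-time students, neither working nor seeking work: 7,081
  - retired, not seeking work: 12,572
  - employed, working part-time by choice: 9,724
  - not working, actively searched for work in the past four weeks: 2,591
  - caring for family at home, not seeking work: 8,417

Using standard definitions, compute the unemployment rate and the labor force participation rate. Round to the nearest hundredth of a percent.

Employed = 2,191 + 26,472 + 9,724 = 38,387 (anyone who worked, including part-time for economic reasons, counts as employed).
Unemployed = 2,591.
Labor force = 38,387 + 2,591 = 40,978.
Not in labor force = 7,081 + 12,572 + 8,417 = 28,070 (those not working and not actively searching are outside the labor force).
Civilian working-age population = 40,978 + 28,070 = 69,048.
Unemployment rate = 2,591 / 40,978 = 6.32%.
Labor force participation rate = 40,978 / 69,048 = 59.35%.

Unemployment rate ≈ 6.32%; labor force participation rate ≈ 59.35%.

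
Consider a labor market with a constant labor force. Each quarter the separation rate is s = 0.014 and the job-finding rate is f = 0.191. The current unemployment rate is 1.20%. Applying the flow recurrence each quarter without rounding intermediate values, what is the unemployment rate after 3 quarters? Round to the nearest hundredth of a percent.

Unemployment rate after three quarters ≈ 4.00%.

With a fixed labor force, u_{t+1} = u_t + s·(1−u_t) − f·u_t = u_t·(1−s−f) + s.
Here 1−s−f = 0.795 and s = 0.014.
u_1 = 0.012000 × 0.795 + 0.014 = 0.023540.
u_2 = 0.023540 × 0.795 + 0.014 = 0.032714.
u_3 = 0.032714 × 0.795 + 0.014 = 0.040008.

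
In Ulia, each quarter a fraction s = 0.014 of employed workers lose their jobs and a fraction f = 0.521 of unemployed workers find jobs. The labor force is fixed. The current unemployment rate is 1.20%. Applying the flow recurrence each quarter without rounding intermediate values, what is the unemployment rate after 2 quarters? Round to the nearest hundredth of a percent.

With a fixed labor force, u_{t+1} = u_t + s·(1−u_t) − f·u_t = u_t·(1−s−f) + s.
Here 1−s−f = 0.465 and s = 0.014.
u_1 = 0.012000 × 0.465 + 0.014 = 0.019580.
u_2 = 0.019580 × 0.465 + 0.014 = 0.023105.

Unemployment rate after two quarters ≈ 2.31%.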